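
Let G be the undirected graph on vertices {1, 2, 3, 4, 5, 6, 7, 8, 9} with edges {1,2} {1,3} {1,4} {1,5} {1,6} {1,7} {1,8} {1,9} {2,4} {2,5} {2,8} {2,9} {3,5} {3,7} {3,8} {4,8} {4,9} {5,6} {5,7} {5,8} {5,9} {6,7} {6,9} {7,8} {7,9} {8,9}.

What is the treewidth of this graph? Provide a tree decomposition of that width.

Each bag holds 5 vertices, so the decomposition has width 4, which upper-bounds the treewidth. Conversely, {1, 2, 4, 8, 9} is a clique of size 5, and the vertices of any clique must share a bag in every tree decomposition; so some bag has ≥ 5 vertices and tw(G) ≥ 4. Therefore the treewidth is 4.

Treewidth 4.
Bags: B1 = {1, 2, 5, 8, 9}  B2 = {1, 2, 4, 8, 9}  B3 = {1, 5, 7, 8, 9}  B4 = {1, 3, 5, 7, 8}  B5 = {1, 5, 6, 7, 9}
Tree: B1–B2, B1–B3, B3–B4, B3–B5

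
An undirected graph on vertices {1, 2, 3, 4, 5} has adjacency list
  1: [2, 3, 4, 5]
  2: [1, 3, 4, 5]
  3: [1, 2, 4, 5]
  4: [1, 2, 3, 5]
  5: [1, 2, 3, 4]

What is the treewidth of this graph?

A width-4 tree decomposition is:
Bags: B1 = {1, 2, 3, 4, 5}
Tree: (single bag)
With just one bag of size 5, the width is 5 − 1 = 4, so tw(G) ≤ 4. For the lower bound, the 5 vertices {1, 2, 3, 4, 5} are pairwise adjacent, and any tree decomposition puts a clique entirely inside one bag — forcing width ≥ 4. Therefore the treewidth is 4.

4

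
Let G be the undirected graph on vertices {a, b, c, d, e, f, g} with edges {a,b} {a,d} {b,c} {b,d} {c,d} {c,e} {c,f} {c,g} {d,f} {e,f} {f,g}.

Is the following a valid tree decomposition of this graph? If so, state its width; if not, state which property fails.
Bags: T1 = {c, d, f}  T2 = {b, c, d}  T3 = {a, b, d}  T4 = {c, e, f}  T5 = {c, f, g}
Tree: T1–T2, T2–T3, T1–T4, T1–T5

Yes; width 2.

Vertex coverage: the bags together contain {a, b, c, d, e, f, g}, the full vertex set. Edge coverage: each edge of G has both endpoints in at least one bag. Running intersection: for every vertex, the bags containing it form a connected subtree. All three properties hold, so this is a valid tree decomposition of width max|bag| − 1 = 2, and hence tw(G) ≤ 2.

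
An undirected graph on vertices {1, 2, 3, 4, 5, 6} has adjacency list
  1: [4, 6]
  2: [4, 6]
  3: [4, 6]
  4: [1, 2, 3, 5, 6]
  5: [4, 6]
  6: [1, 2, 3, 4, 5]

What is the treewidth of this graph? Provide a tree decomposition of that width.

The largest bag has 3 vertices, giving width 2; this decomposition certifies tw(G) ≤ 2. Conversely, {1, 4, 6} is a clique of size 3, and the vertices of any clique must share a bag in every tree decomposition; so some bag has ≥ 3 vertices and tw(G) ≥ 2. The upper and lower bounds meet at 2, so that is the treewidth.

Treewidth 2.
Bags: B1 = {2, 4, 6}  B2 = {3, 4, 6}  B3 = {4, 5, 6}  B4 = {1, 4, 6}
Tree: B1–B2, B2–B3, B2–B4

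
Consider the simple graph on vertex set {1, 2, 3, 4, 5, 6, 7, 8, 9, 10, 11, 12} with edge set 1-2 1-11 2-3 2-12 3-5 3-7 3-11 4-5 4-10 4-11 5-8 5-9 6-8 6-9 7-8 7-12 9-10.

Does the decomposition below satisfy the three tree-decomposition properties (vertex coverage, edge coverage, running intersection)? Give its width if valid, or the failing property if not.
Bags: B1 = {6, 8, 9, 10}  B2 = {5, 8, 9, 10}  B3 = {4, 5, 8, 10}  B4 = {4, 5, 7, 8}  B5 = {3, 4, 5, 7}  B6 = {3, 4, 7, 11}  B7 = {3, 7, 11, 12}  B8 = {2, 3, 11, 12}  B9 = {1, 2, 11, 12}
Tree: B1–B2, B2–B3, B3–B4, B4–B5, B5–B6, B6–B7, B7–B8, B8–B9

Checking the three conditions: (i) the bags cover all of {1, 2, 3, 4, 5, 6, 7, 8, 9, 10, 11, 12}; (ii) for each edge, some bag contains both endpoints; (iii) the bags containing any fixed vertex form a subtree. All hold, so the decomposition is valid with width 4 − 1 = 3.

Yes; width 3.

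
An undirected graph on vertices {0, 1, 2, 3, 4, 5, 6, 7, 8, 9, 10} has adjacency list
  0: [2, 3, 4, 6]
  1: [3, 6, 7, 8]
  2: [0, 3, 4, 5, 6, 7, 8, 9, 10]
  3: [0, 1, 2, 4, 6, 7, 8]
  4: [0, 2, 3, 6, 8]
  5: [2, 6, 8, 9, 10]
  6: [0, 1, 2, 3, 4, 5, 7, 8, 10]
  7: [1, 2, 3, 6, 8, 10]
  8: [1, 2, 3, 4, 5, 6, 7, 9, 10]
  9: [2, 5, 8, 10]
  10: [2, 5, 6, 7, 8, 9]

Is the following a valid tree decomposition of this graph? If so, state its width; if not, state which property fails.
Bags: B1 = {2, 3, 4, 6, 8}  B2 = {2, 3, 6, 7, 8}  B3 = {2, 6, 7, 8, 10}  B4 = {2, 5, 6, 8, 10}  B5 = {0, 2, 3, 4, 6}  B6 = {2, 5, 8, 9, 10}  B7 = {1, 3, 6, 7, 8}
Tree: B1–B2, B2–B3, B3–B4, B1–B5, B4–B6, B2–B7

Vertex coverage: the bags together contain {0, 1, 2, 3, 4, 5, 6, 7, 8, 9, 10}, the full vertex set. Edge coverage: each edge of G has both endpoints in at least one bag. Running intersection: for every vertex, the bags containing it form a connected subtree. All three properties hold, so this is a valid tree decomposition of width max|bag| − 1 = 4, and hence tw(G) ≤ 4.

Yes; width 4.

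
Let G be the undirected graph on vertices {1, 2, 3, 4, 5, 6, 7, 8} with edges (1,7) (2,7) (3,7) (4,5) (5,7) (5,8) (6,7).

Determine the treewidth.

A width-1 tree decomposition is:
Bags: B1 = {5, 7}  B2 = {4, 5}  B3 = {1, 7}  B4 = {6, 7}  B5 = {3, 7}  B6 = {5, 8}  B7 = {2, 7}
Tree: B1–B2, B1–B3, B1–B4, B4–B5, B1–B6, B1–B7
The largest bag has 2 vertices, giving width 1; this decomposition certifies tw(G) ≤ 1. G has an edge, so its treewidth is at least 1. The upper and lower bounds meet at 1, so that is the treewidth.

1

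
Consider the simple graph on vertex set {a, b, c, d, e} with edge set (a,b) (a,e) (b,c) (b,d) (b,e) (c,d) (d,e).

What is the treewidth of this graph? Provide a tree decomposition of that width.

The largest bag has 3 vertices, giving width 2; this decomposition certifies tw(G) ≤ 2. For the lower bound, the 3 vertices {b, d, e} are pairwise adjacent, and any tree decomposition puts a clique entirely inside one bag — forcing width ≥ 2. Combining the bounds, tw(G) = 2.

Treewidth 2.
One optimal decomposition is:
Bags: B1 = {b, d, e}  B2 = {a, b, e}  B3 = {b, c, d}
Tree: B1–B2, B1–B3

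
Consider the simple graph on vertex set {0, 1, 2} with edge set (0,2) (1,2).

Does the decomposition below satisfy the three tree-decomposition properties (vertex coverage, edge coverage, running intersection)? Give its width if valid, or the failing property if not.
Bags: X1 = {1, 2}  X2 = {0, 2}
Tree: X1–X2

Yes; width 1.

Vertex coverage: the bags together contain {0, 1, 2}, the full vertex set. Edge coverage: each edge of G has both endpoints in at least one bag. Running intersection: for every vertex, the bags containing it form a connected subtree. All three properties hold, so this is a valid tree decomposition of width max|bag| − 1 = 1, and hence tw(G) ≤ 1.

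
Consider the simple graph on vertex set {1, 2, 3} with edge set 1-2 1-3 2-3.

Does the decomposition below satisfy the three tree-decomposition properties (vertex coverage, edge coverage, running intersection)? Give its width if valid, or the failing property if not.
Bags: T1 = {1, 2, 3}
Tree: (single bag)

Yes; width 2.

Every vertex of G appears in some bag (union = {1, 2, 3}); every edge is covered by a bag; and for each vertex v the set of bags containing v is connected in the bag tree. The decomposition is therefore valid. The largest bag has 3 vertices, so the width is 2.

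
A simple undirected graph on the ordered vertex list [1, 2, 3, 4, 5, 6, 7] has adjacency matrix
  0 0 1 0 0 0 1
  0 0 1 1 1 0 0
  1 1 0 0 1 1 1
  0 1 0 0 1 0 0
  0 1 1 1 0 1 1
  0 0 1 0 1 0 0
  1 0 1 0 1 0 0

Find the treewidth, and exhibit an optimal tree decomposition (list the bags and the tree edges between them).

Every bag has size at most 3, so the width is 3 − 1 = 2 and tw(G) ≤ 2. Conversely, {1, 3, 7} is a clique of size 3, and the vertices of any clique must share a bag in every tree decomposition; so some bag has ≥ 3 vertices and tw(G) ≥ 2. Hence tw(G) = 2 exactly.

Treewidth 2.
One such decomposition:
Bags: B1 = {3, 5, 7}  B2 = {2, 3, 5}  B3 = {3, 5, 6}  B4 = {1, 3, 7}  B5 = {2, 4, 5}
Tree: B1–B2, B1–B3, B1–B4, B2–B5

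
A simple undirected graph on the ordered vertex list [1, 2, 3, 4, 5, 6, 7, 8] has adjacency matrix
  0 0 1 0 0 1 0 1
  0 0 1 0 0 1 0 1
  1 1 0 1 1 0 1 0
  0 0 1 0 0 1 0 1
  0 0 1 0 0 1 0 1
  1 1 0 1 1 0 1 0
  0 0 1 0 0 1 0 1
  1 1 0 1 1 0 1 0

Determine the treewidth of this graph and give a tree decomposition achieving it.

Treewidth 3.
One such decomposition:
Bags: B1 = {3, 6, 7, 8}  B2 = {1, 3, 6, 8}  B3 = {3, 5, 6, 8}  B4 = {2, 3, 6, 8}  B5 = {3, 4, 6, 8}
Tree: B1–B2, B2–B3, B3–B4, B4–B5

Every bag has size at most 4, so the width is 4 − 1 = 3 and tw(G) ≤ 3. For the lower bound: the 4 vertex sets {6,7}, {1,8}, {3}, {5} are disjoint, each induces a connected subgraph, and every pair is joined by at least one edge of G. Contracting each set to a single vertex therefore yields K_{4} as a minor, and since treewidth is minor-monotone, tw(G) ≥ tw(K_{4}) = 3. The upper and lower bounds meet at 3, so that is the treewidth.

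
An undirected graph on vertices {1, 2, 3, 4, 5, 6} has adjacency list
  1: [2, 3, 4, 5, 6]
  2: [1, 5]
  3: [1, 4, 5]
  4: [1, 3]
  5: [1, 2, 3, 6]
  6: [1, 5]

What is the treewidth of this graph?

2

A width-2 tree decomposition is:
Bags: B1 = {1, 3, 4}  B2 = {1, 3, 5}  B3 = {1, 2, 5}  B4 = {1, 5, 6}
Tree: B1–B2, B2–B3, B2–B4
Each bag holds 3 vertices, so the decomposition has width 2, which upper-bounds the treewidth. On the other hand G contains the 3-clique {1, 3, 4}. A clique must lie in a single bag of any decomposition, so no decomposition can have width below 2. Therefore the treewidth is 2.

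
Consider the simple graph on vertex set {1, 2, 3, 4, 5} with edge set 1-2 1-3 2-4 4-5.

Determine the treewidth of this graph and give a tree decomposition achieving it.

Treewidth 1.
Bags: B1 = {2, 4}  B2 = {1, 2}  B3 = {4, 5}  B4 = {1, 3}
Tree: B1–B2, B1–B3, B2–B4

Every bag has size at most 2, so the width is 2 − 1 = 1 and tw(G) ≤ 1. Since G has at least one edge (e.g. 2–4), it is not an edgeless graph, so tw(G) ≥ 1. Combining the bounds, tw(G) = 1.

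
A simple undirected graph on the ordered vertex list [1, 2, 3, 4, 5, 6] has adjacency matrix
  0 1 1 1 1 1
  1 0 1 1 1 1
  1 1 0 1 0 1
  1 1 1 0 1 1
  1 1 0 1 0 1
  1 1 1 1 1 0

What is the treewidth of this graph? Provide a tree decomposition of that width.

Treewidth 4.
One such decomposition:
Bags: B1 = {1, 2, 4, 5, 6}  B2 = {1, 2, 3, 4, 6}
Tree: B1–B2

The largest bag has 5 vertices, giving width 4; this decomposition certifies tw(G) ≤ 4. On the other hand G contains the 5-clique {1, 2, 3, 4, 6}. A clique must lie in a single bag of any decomposition, so no decomposition can have width below 4. Therefore the treewidth is 4.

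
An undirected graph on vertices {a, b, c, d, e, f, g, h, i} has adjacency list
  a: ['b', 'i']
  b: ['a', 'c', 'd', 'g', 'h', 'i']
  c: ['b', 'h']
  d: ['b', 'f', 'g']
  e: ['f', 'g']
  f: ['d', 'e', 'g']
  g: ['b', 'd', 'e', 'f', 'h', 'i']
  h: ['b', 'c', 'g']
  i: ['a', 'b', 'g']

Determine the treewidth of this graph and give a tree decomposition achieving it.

Treewidth 2.
One such decomposition:
Bags: B1 = {b, d, g}  B2 = {d, f, g}  B3 = {b, g, i}  B4 = {b, g, h}  B5 = {b, c, h}  B6 = {e, f, g}  B7 = {a, b, i}
Tree: B1–B2, B1–B3, B1–B4, B4–B5, B2–B6, B3–B7

Each bag holds 3 vertices, so the decomposition has width 2, which upper-bounds the treewidth. For the lower bound, the 3 vertices {e, f, g} are pairwise adjacent, and any tree decomposition puts a clique entirely inside one bag — forcing width ≥ 2. Therefore the treewidth is 2.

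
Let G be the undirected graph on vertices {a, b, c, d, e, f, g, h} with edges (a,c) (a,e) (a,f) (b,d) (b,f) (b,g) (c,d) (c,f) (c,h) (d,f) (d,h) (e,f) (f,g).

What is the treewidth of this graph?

2

A width-2 tree decomposition is:
Bags: B1 = {a, e, f}  B2 = {a, c, f}  B3 = {c, d, f}  B4 = {c, d, h}  B5 = {b, d, f}  B6 = {b, f, g}
Tree: B1–B2, B2–B3, B3–B4, B3–B5, B5–B6
Each bag holds 3 vertices, so the decomposition has width 2, which upper-bounds the treewidth. For the lower bound, the 3 vertices {c, d, h} are pairwise adjacent, and any tree decomposition puts a clique entirely inside one bag — forcing width ≥ 2. Therefore the treewidth is 2.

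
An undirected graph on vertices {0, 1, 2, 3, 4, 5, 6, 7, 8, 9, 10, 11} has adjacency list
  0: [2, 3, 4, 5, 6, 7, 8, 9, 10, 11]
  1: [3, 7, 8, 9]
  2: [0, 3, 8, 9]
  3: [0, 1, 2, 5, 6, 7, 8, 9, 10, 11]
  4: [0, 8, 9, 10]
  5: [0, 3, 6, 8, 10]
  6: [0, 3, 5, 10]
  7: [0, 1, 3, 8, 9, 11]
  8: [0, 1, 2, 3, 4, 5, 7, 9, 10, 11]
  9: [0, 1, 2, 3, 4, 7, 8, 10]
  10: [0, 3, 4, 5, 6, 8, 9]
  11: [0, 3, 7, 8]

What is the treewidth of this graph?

4

A width-4 tree decomposition is:
Bags: B1 = {0, 3, 7, 8, 9}  B2 = {0, 3, 8, 9, 10}  B3 = {0, 2, 3, 8, 9}  B4 = {0, 3, 5, 8, 10}  B5 = {1, 3, 7, 8, 9}  B6 = {0, 4, 8, 9, 10}  B7 = {0, 3, 7, 8, 11}  B8 = {0, 3, 5, 6, 10}
Tree: B1–B2, B1–B3, B2–B4, B1–B5, B2–B6, B1–B7, B4–B8
Each bag holds 5 vertices, so the decomposition has width 4, which upper-bounds the treewidth. On the other hand G contains the 5-clique {0, 2, 3, 8, 9}. A clique must lie in a single bag of any decomposition, so no decomposition can have width below 4. The upper and lower bounds meet at 4, so that is the treewidth.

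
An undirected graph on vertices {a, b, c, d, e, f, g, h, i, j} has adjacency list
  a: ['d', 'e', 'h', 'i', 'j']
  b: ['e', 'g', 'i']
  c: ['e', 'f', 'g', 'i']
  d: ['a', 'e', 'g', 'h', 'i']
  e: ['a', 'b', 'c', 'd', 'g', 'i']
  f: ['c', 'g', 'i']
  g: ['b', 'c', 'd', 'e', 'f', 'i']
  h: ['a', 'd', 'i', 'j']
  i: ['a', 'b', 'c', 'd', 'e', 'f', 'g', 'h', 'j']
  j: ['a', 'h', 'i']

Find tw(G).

3

A width-3 tree decomposition is:
Bags: B1 = {d, e, g, i}  B2 = {b, e, g, i}  B3 = {a, d, e, i}  B4 = {c, e, g, i}  B5 = {a, d, h, i}  B6 = {a, h, i, j}  B7 = {c, f, g, i}
Tree: B1–B2, B1–B3, B1–B4, B3–B5, B5–B6, B4–B7
Each bag holds 4 vertices, so the decomposition has width 3, which upper-bounds the treewidth. For the lower bound, the 4 vertices {d, e, g, i} are pairwise adjacent, and any tree decomposition puts a clique entirely inside one bag — forcing width ≥ 3. The upper and lower bounds meet at 3, so that is the treewidth.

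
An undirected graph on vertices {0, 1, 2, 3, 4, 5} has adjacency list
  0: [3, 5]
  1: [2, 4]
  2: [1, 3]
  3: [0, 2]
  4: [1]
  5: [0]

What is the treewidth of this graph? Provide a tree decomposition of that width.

Treewidth 1.
One such decomposition:
Bags: B1 = {0, 5}  B2 = {0, 3}  B3 = {2, 3}  B4 = {1, 2}  B5 = {1, 4}
Tree: B1–B2, B2–B3, B3–B4, B4–B5

Every bag has size at most 2, so the width is 2 − 1 = 1 and tw(G) ≤ 1. Since G has at least one edge (e.g. 5–0), it is not an edgeless graph, so tw(G) ≥ 1. Therefore the treewidth is 1.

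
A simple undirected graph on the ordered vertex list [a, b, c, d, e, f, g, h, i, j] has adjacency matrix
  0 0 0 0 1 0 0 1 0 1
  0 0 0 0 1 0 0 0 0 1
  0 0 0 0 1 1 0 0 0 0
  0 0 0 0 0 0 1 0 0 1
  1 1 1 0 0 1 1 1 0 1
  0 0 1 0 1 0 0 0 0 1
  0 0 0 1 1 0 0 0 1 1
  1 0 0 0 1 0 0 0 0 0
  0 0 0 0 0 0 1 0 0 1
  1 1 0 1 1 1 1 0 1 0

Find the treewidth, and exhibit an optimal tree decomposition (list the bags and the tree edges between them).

Treewidth 2.
One such decomposition:
Bags: B1 = {b, e, j}  B2 = {e, g, j}  B3 = {d, g, j}  B4 = {e, f, j}  B5 = {a, e, j}  B6 = {g, i, j}  B7 = {a, e, h}  B8 = {c, e, f}
Tree: B1–B2, B2–B3, B2–B4, B1–B5, B3–B6, B5–B7, B4–B8

The largest bag has 3 vertices, giving width 2; this decomposition certifies tw(G) ≤ 2. On the other hand G contains the 3-clique {d, g, j}. A clique must lie in a single bag of any decomposition, so no decomposition can have width below 2. Therefore the treewidth is 2.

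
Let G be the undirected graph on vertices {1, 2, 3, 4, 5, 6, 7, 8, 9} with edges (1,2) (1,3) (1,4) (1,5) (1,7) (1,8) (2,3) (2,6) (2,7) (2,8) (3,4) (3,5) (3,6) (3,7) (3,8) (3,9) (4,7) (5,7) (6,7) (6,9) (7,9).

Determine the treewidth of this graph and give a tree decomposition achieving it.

Treewidth 3.
One such decomposition:
Bags: B1 = {1, 2, 3, 8}  B2 = {1, 2, 3, 7}  B3 = {1, 3, 4, 7}  B4 = {1, 3, 5, 7}  B5 = {2, 3, 6, 7}  B6 = {3, 6, 7, 9}
Tree: B1–B2, B2–B3, B2–B4, B2–B5, B5–B6

Each bag holds 4 vertices, so the decomposition has width 3, which upper-bounds the treewidth. On the other hand G contains the 4-clique {1, 2, 3, 8}. A clique must lie in a single bag of any decomposition, so no decomposition can have width below 3. Therefore the treewidth is 3.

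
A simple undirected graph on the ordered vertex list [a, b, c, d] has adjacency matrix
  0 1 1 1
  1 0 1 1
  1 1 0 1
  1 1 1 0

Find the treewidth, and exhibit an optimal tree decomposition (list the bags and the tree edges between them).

A single bag containing all 4 vertices is trivially a valid decomposition of width 3. Conversely, {a, b, c, d} is a clique of size 4, and the vertices of any clique must share a bag in every tree decomposition; so some bag has ≥ 4 vertices and tw(G) ≥ 3. The upper and lower bounds meet at 3, so that is the treewidth.

Treewidth 3.
Bags: B1 = {a, b, c, d}
Tree: (single bag)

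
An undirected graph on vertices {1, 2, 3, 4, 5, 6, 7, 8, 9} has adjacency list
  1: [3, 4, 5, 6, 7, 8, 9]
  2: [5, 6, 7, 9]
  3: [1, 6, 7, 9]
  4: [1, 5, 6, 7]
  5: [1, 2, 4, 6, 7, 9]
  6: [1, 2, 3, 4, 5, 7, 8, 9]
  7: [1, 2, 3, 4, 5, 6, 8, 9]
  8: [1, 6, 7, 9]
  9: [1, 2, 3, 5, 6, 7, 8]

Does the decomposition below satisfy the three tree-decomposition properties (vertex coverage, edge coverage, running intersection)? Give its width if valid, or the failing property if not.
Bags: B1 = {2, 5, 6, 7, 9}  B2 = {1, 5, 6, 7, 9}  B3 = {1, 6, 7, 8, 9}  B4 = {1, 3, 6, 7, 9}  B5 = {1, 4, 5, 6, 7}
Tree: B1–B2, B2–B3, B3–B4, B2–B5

Vertex coverage: the bags together contain {1, 2, 3, 4, 5, 6, 7, 8, 9}, the full vertex set. Edge coverage: each edge of G has both endpoints in at least one bag. Running intersection: for every vertex, the bags containing it form a connected subtree. All three properties hold, so this is a valid tree decomposition of width max|bag| − 1 = 4, and hence tw(G) ≤ 4.

Yes; width 4.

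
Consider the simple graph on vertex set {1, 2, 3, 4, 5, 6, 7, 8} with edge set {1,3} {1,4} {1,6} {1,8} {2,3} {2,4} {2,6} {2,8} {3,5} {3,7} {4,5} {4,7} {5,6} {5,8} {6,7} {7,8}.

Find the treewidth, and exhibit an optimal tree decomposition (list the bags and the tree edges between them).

Treewidth 4.
One such decomposition:
Bags: B1 = {1, 2, 4, 5, 7}  B2 = {1, 2, 5, 6, 7}  B3 = {1, 2, 5, 7, 8}  B4 = {1, 2, 3, 5, 7}
Tree: B1–B2, B2–B3, B3–B4

Each bag holds 5 vertices, so the decomposition has width 4, which upper-bounds the treewidth. For the lower bound: the 5 vertex sets {1,4}, {5,6}, {7,8}, {2}, {3} are disjoint, each induces a connected subgraph, and every pair is joined by at least one edge of G. Contracting each set to a single vertex therefore yields K_{5} as a minor, and since treewidth is minor-monotone, tw(G) ≥ tw(K_{5}) = 4. Combining the bounds, tw(G) = 4.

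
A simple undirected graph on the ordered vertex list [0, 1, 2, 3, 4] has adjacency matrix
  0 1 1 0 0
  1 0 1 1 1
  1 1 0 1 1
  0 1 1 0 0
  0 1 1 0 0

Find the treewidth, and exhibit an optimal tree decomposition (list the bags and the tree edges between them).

Treewidth 2.
One such decomposition:
Bags: B1 = {1, 2, 4}  B2 = {0, 1, 2}  B3 = {1, 2, 3}
Tree: B1–B2, B2–B3

Every bag has size at most 3, so the width is 3 − 1 = 2 and tw(G) ≤ 2. For the lower bound, the 3 vertices {0, 1, 2} are pairwise adjacent, and any tree decomposition puts a clique entirely inside one bag — forcing width ≥ 2. Combining the bounds, tw(G) = 2.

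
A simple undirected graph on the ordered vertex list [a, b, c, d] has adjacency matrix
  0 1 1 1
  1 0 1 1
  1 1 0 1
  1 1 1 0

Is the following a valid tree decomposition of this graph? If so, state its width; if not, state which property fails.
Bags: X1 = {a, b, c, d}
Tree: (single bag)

Every vertex of G appears in some bag (union = {a, b, c, d}); every edge is covered by a bag; and for each vertex v the set of bags containing v is connected in the bag tree. The decomposition is therefore valid. The largest bag has 4 vertices, so the width is 3.

Yes; width 3.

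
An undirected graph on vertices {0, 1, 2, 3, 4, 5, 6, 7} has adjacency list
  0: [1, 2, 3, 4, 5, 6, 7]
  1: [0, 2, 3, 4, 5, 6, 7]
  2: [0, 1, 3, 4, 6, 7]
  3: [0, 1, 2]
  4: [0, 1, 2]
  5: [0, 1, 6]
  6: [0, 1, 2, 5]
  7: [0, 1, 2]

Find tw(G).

A width-3 tree decomposition is:
Bags: B1 = {0, 1, 2, 4}  B2 = {0, 1, 2, 6}  B3 = {0, 1, 2, 3}  B4 = {0, 1, 2, 7}  B5 = {0, 1, 5, 6}
Tree: B1–B2, B1–B3, B3–B4, B2–B5
Every bag has size at most 4, so the width is 4 − 1 = 3 and tw(G) ≤ 3. On the other hand G contains the 4-clique {0, 1, 2, 3}. A clique must lie in a single bag of any decomposition, so no decomposition can have width below 3. Hence tw(G) = 3 exactly.

3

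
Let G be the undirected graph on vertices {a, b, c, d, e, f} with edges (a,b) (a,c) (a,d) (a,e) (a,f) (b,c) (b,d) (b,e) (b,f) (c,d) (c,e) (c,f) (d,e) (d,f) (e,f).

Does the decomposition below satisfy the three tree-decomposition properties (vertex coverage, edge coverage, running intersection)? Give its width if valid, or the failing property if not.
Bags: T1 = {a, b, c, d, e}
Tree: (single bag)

No — vertex f appears in no bag.

A tree decomposition must satisfy three properties: every vertex lies in some bag; for every edge, both endpoints lie together in some bag; and for every vertex, the bags containing it form a connected subtree. Here vertex f appears in no bag, so the decomposition is invalid.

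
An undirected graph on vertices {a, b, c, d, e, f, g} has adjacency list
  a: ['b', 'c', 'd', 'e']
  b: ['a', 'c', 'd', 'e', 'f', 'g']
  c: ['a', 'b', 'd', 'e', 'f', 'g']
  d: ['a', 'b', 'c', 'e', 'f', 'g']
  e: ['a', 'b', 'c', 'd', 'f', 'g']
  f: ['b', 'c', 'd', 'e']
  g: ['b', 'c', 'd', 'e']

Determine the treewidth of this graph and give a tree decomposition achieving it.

Every bag has size at most 5, so the width is 5 − 1 = 4 and tw(G) ≤ 4. For the lower bound, the 5 vertices {b, c, d, e, g} are pairwise adjacent, and any tree decomposition puts a clique entirely inside one bag — forcing width ≥ 4. Hence tw(G) = 4 exactly.

Treewidth 4.
One optimal decomposition is:
Bags: B1 = {b, c, d, e, g}  B2 = {b, c, d, e, f}  B3 = {a, b, c, d, e}
Tree: B1–B2, B2–B3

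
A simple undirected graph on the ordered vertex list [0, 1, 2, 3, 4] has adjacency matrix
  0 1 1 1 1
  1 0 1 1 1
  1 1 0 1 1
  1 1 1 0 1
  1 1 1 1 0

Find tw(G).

4

A width-4 tree decomposition is:
Bags: B1 = {0, 1, 2, 3, 4}
Tree: (single bag)
A single bag containing all 5 vertices is trivially a valid decomposition of width 4. On the other hand G contains the 5-clique {0, 1, 2, 3, 4}. A clique must lie in a single bag of any decomposition, so no decomposition can have width below 4. The upper and lower bounds meet at 4, so that is the treewidth.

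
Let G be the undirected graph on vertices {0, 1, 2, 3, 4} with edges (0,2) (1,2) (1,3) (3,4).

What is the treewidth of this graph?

A width-1 tree decomposition is:
Bags: B1 = {0, 2}  B2 = {1, 2}  B3 = {1, 3}  B4 = {3, 4}
Tree: B1–B2, B2–B3, B3–B4
Every bag has size at most 2, so the width is 2 − 1 = 1 and tw(G) ≤ 1. Any graph with an edge has treewidth ≥ 1, and G has the edge 0–2. The upper and lower bounds meet at 1, so that is the treewidth.

1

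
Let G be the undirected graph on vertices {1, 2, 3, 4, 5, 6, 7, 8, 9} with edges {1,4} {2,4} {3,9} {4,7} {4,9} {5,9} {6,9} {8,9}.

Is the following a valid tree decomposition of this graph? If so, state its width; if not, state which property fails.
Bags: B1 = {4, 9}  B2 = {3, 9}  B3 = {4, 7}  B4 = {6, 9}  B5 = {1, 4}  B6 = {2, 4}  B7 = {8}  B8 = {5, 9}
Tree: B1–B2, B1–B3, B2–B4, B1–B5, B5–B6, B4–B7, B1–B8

No — edge (9,8) lies in no bag.

A tree decomposition must satisfy three properties: every vertex lies in some bag; for every edge, both endpoints lie together in some bag; and for every vertex, the bags containing it form a connected subtree. Here edge (9,8) lies in no bag, so the decomposition is invalid.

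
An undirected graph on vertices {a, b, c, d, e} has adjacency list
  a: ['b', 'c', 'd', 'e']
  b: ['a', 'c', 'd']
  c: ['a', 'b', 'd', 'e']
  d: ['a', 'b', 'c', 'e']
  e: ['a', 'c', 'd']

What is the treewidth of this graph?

A width-3 tree decomposition is:
Bags: B1 = {a, b, c, d}  B2 = {a, c, d, e}
Tree: B1–B2
Each bag holds 4 vertices, so the decomposition has width 3, which upper-bounds the treewidth. For the lower bound, the 4 vertices {a, c, d, e} are pairwise adjacent, and any tree decomposition puts a clique entirely inside one bag — forcing width ≥ 3. Combining the bounds, tw(G) = 3.

3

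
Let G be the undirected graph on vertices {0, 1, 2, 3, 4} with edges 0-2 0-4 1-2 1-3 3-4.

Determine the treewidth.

A width-2 tree decomposition is:
Bags: B1 = {1, 2, 3}  B2 = {0, 2, 3}  B3 = {0, 3, 4}
Tree: B1–B2, B2–B3
The largest bag has 3 vertices, giving width 2; this decomposition certifies tw(G) ≤ 2. Since 3–1–2–0–4–3 is a cycle in G, G is not acyclic. Forests are exactly the graphs of treewidth ≤ 1, so tw(G) ≥ 2. Combining the bounds, tw(G) = 2.

2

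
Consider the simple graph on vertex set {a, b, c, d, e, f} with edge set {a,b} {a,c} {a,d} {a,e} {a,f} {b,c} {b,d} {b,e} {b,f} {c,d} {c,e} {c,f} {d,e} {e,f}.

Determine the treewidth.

A width-4 tree decomposition is:
Bags: B1 = {a, b, c, e, f}  B2 = {a, b, c, d, e}
Tree: B1–B2
The largest bag has 5 vertices, giving width 4; this decomposition certifies tw(G) ≤ 4. For the lower bound, the 5 vertices {a, b, c, d, e} are pairwise adjacent, and any tree decomposition puts a clique entirely inside one bag — forcing width ≥ 4. Therefore the treewidth is 4.

4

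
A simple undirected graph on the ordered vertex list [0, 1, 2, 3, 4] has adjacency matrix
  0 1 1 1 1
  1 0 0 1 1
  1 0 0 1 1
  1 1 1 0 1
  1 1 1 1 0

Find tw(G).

3

A width-3 tree decomposition is:
Bags: B1 = {0, 2, 3, 4}  B2 = {0, 1, 3, 4}
Tree: B1–B2
The largest bag has 4 vertices, giving width 3; this decomposition certifies tw(G) ≤ 3. For the lower bound, the 4 vertices {0, 1, 3, 4} are pairwise adjacent, and any tree decomposition puts a clique entirely inside one bag — forcing width ≥ 3. Therefore the treewidth is 3.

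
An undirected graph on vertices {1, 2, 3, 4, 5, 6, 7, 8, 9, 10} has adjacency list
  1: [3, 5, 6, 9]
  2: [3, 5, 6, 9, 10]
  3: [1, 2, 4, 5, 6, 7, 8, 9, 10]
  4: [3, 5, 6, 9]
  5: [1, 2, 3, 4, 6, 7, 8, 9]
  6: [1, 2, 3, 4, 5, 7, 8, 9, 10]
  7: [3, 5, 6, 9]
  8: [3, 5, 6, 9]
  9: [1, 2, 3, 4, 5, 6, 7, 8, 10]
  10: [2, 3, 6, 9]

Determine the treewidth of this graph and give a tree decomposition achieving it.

The largest bag has 5 vertices, giving width 4; this decomposition certifies tw(G) ≤ 4. Conversely, {2, 3, 6, 9, 10} is a clique of size 5, and the vertices of any clique must share a bag in every tree decomposition; so some bag has ≥ 5 vertices and tw(G) ≥ 4. Combining the bounds, tw(G) = 4.

Treewidth 4.
Bags: B1 = {3, 5, 6, 7, 9}  B2 = {1, 3, 5, 6, 9}  B3 = {2, 3, 5, 6, 9}  B4 = {2, 3, 6, 9, 10}  B5 = {3, 4, 5, 6, 9}  B6 = {3, 5, 6, 8, 9}
Tree: B1–B2, B1–B3, B3–B4, B2–B5, B1–B6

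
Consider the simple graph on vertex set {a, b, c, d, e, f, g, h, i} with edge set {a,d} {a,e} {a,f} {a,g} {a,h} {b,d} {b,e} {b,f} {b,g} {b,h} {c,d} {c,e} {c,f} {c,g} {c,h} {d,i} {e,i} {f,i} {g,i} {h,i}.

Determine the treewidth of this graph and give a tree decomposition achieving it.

Each bag holds 5 vertices, so the decomposition has width 4, which upper-bounds the treewidth. For the lower bound: the 5 vertex sets {a,e}, {g,i}, {b,h}, {c}, {d} are disjoint, each induces a connected subgraph, and every pair is joined by at least one edge of G. Contracting each set to a single vertex therefore yields K_{5} as a minor, and since treewidth is minor-monotone, tw(G) ≥ tw(K_{5}) = 4. Combining the bounds, tw(G) = 4.

Treewidth 4.
One such decomposition:
Bags: B1 = {a, b, c, e, i}  B2 = {a, b, c, g, i}  B3 = {a, b, c, h, i}  B4 = {a, b, c, d, i}  B5 = {a, b, c, f, i}
Tree: B1–B2, B2–B3, B3–B4, B4–B5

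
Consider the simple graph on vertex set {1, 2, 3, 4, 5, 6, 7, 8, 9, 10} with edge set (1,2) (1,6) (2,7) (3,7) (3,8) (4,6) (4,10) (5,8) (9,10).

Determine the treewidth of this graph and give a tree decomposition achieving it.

Treewidth 1.
Bags: B1 = {5, 8}  B2 = {3, 8}  B3 = {3, 7}  B4 = {2, 7}  B5 = {1, 2}  B6 = {1, 6}  B7 = {4, 6}  B8 = {4, 10}  B9 = {9, 10}
Tree: B1–B2, B2–B3, B3–B4, B4–B5, B5–B6, B6–B7, B7–B8, B8–B9

Every bag has size at most 2, so the width is 2 − 1 = 1 and tw(G) ≤ 1. Any graph with an edge has treewidth ≥ 1, and G has the edge 5–8. Therefore the treewidth is 1.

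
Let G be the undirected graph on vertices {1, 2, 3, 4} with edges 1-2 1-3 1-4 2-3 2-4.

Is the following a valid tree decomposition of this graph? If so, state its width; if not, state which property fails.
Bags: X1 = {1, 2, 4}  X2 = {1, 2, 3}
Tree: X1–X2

Yes; width 2.

Every vertex of G appears in some bag (union = {1, 2, 3, 4}); every edge is covered by a bag; and for each vertex v the set of bags containing v is connected in the bag tree. The decomposition is therefore valid. The largest bag has 3 vertices, so the width is 2.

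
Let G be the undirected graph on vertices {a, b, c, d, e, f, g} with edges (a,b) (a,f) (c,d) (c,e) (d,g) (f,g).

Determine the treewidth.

A width-1 tree decomposition is:
Bags: B1 = {a, b}  B2 = {a, f}  B3 = {f, g}  B4 = {d, g}  B5 = {c, d}  B6 = {c, e}
Tree: B1–B2, B2–B3, B3–B4, B4–B5, B5–B6
Each bag holds 2 vertices, so the decomposition has width 1, which upper-bounds the treewidth. G has an edge, so its treewidth is at least 1. The upper and lower bounds meet at 1, so that is the treewidth.

1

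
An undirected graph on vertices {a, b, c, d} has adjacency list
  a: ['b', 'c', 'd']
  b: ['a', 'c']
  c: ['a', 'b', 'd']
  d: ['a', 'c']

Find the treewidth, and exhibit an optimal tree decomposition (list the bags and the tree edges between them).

Treewidth 2.
Bags: B1 = {a, c, d}  B2 = {a, b, c}
Tree: B1–B2

Each bag holds 3 vertices, so the decomposition has width 2, which upper-bounds the treewidth. For the lower bound, the 3 vertices {a, c, d} are pairwise adjacent, and any tree decomposition puts a clique entirely inside one bag — forcing width ≥ 2. Hence tw(G) = 2 exactly.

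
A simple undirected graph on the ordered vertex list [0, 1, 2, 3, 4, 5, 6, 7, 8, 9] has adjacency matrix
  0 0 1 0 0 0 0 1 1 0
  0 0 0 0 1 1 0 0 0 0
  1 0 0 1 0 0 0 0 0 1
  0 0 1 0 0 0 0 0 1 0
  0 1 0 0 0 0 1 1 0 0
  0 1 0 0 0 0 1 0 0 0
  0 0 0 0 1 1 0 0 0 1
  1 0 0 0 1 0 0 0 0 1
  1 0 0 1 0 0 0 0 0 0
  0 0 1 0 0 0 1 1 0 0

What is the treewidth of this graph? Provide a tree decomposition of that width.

Every bag has size at most 3, so the width is 3 − 1 = 2 and tw(G) ≤ 2. Since 5–1–4–6–5 is a cycle in G, G is not acyclic. Forests are exactly the graphs of treewidth ≤ 1, so tw(G) ≥ 2. Combining the bounds, tw(G) = 2.

Treewidth 2.
One optimal decomposition is:
Bags: B1 = {1, 5, 6}  B2 = {1, 4, 6}  B3 = {4, 6, 9}  B4 = {4, 7, 9}  B5 = {2, 7, 9}  B6 = {0, 2, 7}  B7 = {0, 2, 3}  B8 = {0, 3, 8}
Tree: B1–B2, B2–B3, B3–B4, B4–B5, B5–B6, B6–B7, B7–B8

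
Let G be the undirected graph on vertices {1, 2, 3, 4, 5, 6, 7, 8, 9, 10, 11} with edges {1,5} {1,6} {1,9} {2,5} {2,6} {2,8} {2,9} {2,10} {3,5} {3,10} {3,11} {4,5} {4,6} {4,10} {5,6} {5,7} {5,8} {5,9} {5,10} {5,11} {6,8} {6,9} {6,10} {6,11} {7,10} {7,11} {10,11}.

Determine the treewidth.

3

A width-3 tree decomposition is:
Bags: B1 = {2, 5, 6, 9}  B2 = {1, 5, 6, 9}  B3 = {2, 5, 6, 10}  B4 = {5, 6, 10, 11}  B5 = {2, 5, 6, 8}  B6 = {5, 7, 10, 11}  B7 = {3, 5, 10, 11}  B8 = {4, 5, 6, 10}
Tree: B1–B2, B1–B3, B3–B4, B1–B5, B4–B6, B6–B7, B3–B8
Each bag holds 4 vertices, so the decomposition has width 3, which upper-bounds the treewidth. On the other hand G contains the 4-clique {3, 5, 10, 11}. A clique must lie in a single bag of any decomposition, so no decomposition can have width below 3. The upper and lower bounds meet at 3, so that is the treewidth.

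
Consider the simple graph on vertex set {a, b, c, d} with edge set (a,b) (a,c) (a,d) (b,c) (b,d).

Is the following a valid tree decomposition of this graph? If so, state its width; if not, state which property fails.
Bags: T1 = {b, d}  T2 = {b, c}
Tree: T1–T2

No — vertex a appears in no bag.

A tree decomposition must satisfy three properties: every vertex lies in some bag; for every edge, both endpoints lie together in some bag; and for every vertex, the bags containing it form a connected subtree. Here vertex a appears in no bag, so the decomposition is invalid.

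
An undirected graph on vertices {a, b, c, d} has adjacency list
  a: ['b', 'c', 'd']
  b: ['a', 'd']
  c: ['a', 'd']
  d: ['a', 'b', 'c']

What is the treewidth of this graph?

2

A width-2 tree decomposition is:
Bags: B1 = {a, c, d}  B2 = {a, b, d}
Tree: B1–B2
Every bag has size at most 3, so the width is 3 − 1 = 2 and tw(G) ≤ 2. Conversely, {a, c, d} is a clique of size 3, and the vertices of any clique must share a bag in every tree decomposition; so some bag has ≥ 3 vertices and tw(G) ≥ 2. The upper and lower bounds meet at 2, so that is the treewidth.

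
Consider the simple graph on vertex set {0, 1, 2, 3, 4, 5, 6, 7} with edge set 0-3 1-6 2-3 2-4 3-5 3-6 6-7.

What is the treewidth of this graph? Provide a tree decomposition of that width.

Treewidth 1.
One optimal decomposition is:
Bags: B1 = {1, 6}  B2 = {3, 6}  B3 = {6, 7}  B4 = {3, 5}  B5 = {2, 3}  B6 = {0, 3}  B7 = {2, 4}
Tree: B1–B2, B2–B3, B2–B4, B4–B5, B2–B6, B5–B7

The largest bag has 2 vertices, giving width 1; this decomposition certifies tw(G) ≤ 1. G has an edge, so its treewidth is at least 1. Hence tw(G) = 1 exactly.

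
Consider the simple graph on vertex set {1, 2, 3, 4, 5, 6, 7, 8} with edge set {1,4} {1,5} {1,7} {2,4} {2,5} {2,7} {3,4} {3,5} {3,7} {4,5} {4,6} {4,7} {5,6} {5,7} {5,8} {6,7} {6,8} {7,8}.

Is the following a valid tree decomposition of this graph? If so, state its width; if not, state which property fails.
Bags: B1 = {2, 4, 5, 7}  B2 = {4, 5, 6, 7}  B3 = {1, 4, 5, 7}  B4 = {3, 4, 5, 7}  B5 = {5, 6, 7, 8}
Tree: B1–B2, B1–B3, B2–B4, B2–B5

Every vertex of G appears in some bag (union = {1, 2, 3, 4, 5, 6, 7, 8}); every edge is covered by a bag; and for each vertex v the set of bags containing v is connected in the bag tree. The decomposition is therefore valid. The largest bag has 4 vertices, so the width is 3.

Yes; width 3.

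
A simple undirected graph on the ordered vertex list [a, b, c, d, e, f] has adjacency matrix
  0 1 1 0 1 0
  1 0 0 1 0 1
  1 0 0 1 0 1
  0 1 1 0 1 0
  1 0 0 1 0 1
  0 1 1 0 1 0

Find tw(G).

A width-3 tree decomposition is:
Bags: B1 = {a, b, d, f}  B2 = {a, d, e, f}  B3 = {a, c, d, f}
Tree: B1–B2, B2–B3
The largest bag has 4 vertices, giving width 3; this decomposition certifies tw(G) ≤ 3. For the lower bound: the 4 vertex sets {b,f}, {a,e}, {d}, {c} are disjoint, each induces a connected subgraph, and every pair is joined by at least one edge of G. Contracting each set to a single vertex therefore yields K_{4} as a minor, and since treewidth is minor-monotone, tw(G) ≥ tw(K_{4}) = 3. Therefore the treewidth is 3.

3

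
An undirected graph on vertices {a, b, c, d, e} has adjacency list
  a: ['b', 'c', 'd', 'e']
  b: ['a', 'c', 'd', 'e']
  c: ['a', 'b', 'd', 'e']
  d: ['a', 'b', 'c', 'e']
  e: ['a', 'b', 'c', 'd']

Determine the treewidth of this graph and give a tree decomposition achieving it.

Treewidth 4.
Bags: B1 = {a, b, c, d, e}
Tree: (single bag)

With just one bag of size 5, the width is 5 − 1 = 4, so tw(G) ≤ 4. On the other hand G contains the 5-clique {a, b, c, d, e}. A clique must lie in a single bag of any decomposition, so no decomposition can have width below 4. Combining the bounds, tw(G) = 4.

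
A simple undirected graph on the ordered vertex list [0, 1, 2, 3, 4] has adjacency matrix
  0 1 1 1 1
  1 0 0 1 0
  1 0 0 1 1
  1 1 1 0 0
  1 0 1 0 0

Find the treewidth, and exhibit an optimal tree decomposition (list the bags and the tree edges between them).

Each bag holds 3 vertices, so the decomposition has width 2, which upper-bounds the treewidth. Conversely, {0, 1, 3} is a clique of size 3, and the vertices of any clique must share a bag in every tree decomposition; so some bag has ≥ 3 vertices and tw(G) ≥ 2. Therefore the treewidth is 2.

Treewidth 2.
One optimal decomposition is:
Bags: B1 = {0, 2, 3}  B2 = {0, 2, 4}  B3 = {0, 1, 3}
Tree: B1–B2, B1–B3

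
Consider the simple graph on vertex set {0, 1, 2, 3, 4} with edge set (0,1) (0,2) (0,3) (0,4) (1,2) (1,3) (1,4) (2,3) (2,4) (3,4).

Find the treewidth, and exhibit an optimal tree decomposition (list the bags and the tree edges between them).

Treewidth 4.
Bags: B1 = {0, 1, 2, 3, 4}
Tree: (single bag)

With just one bag of size 5, the width is 5 − 1 = 4, so tw(G) ≤ 4. For the lower bound, the 5 vertices {0, 1, 2, 3, 4} are pairwise adjacent, and any tree decomposition puts a clique entirely inside one bag — forcing width ≥ 4. Combining the bounds, tw(G) = 4.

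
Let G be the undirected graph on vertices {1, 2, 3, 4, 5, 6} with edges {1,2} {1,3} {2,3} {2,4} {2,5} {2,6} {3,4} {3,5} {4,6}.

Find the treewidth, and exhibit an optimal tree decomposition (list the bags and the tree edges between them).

Treewidth 2.
One optimal decomposition is:
Bags: B1 = {2, 3, 4}  B2 = {2, 4, 6}  B3 = {2, 3, 5}  B4 = {1, 2, 3}
Tree: B1–B2, B1–B3, B1–B4

Every bag has size at most 3, so the width is 3 − 1 = 2 and tw(G) ≤ 2. Conversely, {1, 2, 3} is a clique of size 3, and the vertices of any clique must share a bag in every tree decomposition; so some bag has ≥ 3 vertices and tw(G) ≥ 2. Combining the bounds, tw(G) = 2.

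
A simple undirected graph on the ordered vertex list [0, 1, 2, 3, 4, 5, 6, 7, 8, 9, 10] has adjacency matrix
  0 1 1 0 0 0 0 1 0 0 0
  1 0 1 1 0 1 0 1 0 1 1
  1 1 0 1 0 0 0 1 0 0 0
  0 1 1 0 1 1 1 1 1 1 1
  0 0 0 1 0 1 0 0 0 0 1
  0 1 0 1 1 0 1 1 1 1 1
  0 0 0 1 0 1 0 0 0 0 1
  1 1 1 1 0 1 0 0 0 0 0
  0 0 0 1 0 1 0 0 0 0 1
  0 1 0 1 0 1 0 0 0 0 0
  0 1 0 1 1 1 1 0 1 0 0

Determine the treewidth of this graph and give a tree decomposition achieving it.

Every bag has size at most 4, so the width is 4 − 1 = 3 and tw(G) ≤ 3. Conversely, {0, 1, 2, 7} is a clique of size 4, and the vertices of any clique must share a bag in every tree decomposition; so some bag has ≥ 4 vertices and tw(G) ≥ 3. Therefore the treewidth is 3.

Treewidth 3.
Bags: B1 = {1, 3, 5, 10}  B2 = {3, 4, 5, 10}  B3 = {3, 5, 6, 10}  B4 = {3, 5, 8, 10}  B5 = {1, 3, 5, 7}  B6 = {1, 2, 3, 7}  B7 = {1, 3, 5, 9}  B8 = {0, 1, 2, 7}
Tree: B1–B2, B2–B3, B1–B4, B1–B5, B5–B6, B5–B7, B6–B8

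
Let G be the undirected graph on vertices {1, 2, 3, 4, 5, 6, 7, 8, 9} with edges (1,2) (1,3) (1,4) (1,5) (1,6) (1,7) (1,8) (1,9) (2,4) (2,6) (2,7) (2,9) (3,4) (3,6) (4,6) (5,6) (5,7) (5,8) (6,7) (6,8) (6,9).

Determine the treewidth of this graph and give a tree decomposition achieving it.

Treewidth 3.
Bags: B1 = {1, 2, 4, 6}  B2 = {1, 2, 6, 7}  B3 = {1, 3, 4, 6}  B4 = {1, 5, 6, 7}  B5 = {1, 5, 6, 8}  B6 = {1, 2, 6, 9}
Tree: B1–B2, B1–B3, B2–B4, B4–B5, B1–B6

Each bag holds 4 vertices, so the decomposition has width 3, which upper-bounds the treewidth. Conversely, {1, 5, 6, 8} is a clique of size 4, and the vertices of any clique must share a bag in every tree decomposition; so some bag has ≥ 4 vertices and tw(G) ≥ 3. Hence tw(G) = 3 exactly.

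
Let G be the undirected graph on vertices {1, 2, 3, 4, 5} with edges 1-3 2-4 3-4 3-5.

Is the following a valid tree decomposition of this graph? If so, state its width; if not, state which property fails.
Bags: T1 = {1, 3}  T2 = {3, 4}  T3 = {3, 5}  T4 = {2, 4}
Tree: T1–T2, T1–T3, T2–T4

Every vertex of G appears in some bag (union = {1, 2, 3, 4, 5}); every edge is covered by a bag; and for each vertex v the set of bags containing v is connected in the bag tree. The decomposition is therefore valid. The largest bag has 2 vertices, so the width is 1.

Yes; width 1.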